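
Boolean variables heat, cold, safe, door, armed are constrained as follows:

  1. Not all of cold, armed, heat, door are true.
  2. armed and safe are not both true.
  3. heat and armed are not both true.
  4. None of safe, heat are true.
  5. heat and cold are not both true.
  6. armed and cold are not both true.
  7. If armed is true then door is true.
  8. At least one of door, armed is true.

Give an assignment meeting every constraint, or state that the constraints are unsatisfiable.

heat = False; cold = True; safe = False; door = True; armed = False

  (1) {cold, armed, heat, door}: 2/4 true — not all ✓
  (2) armed=F, safe=F — not both ✓
  (3) heat=F, armed=F — not both ✓
  (4) {safe, heat}: 0 true — none ✓
  (5) heat=F, cold=T — not both ✓
  (6) armed=F, cold=T — not both ✓
  (7) armed=F ⇒ door: vacuous ✓
  (8) {door, armed}: 1 true — at least one ✓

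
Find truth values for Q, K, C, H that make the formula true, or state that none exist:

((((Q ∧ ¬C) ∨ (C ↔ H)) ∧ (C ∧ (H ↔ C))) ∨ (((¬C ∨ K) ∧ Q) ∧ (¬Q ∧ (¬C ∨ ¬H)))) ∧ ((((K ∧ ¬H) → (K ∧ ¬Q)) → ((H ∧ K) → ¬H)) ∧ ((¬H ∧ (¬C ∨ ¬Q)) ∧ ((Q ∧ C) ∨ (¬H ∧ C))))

Case H = True: the conjunct ¬H is False.
Case H = False: the formula simplifies to ((((Q ∧ ¬C) ∨ ¬C) ∧ (C ∧ ¬C)) ∨ (((¬C ∨ K) ∧ Q) ∧ ¬Q)) ∧ ((¬C ∨ ¬Q) ∧ ((Q ∧ C) ∨ C)).
  C = True: simplifies to ((K ∧ Q) ∧ ¬Q) ∧ ¬Q.
    Q = True: the conjunct ¬Q is False.
    Q = False: the conjunct Q is False.
  C = False: the conjunct (Q ∧ C) ∨ C becomes (Q ∧ False) ∨ False = False.
Both cases fail — unsatisfiable.

Unsatisfiable — no assignment works.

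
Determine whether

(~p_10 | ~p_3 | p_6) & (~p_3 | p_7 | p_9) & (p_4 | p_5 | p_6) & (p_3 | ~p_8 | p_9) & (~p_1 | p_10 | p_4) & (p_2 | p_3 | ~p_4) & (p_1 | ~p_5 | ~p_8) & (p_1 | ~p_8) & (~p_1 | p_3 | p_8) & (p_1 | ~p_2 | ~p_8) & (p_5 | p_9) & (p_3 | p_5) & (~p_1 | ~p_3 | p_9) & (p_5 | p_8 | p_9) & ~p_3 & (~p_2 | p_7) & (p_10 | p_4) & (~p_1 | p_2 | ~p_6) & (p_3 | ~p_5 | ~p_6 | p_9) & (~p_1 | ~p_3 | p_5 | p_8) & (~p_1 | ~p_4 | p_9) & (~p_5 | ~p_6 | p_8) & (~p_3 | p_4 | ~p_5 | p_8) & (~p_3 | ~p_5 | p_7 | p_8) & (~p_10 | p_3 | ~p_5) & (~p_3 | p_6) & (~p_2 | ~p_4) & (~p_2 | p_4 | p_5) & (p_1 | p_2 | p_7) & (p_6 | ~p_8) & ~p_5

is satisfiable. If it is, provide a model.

Unsatisfiable — no assignment works.

Case p_3 = True:
  Clause (~p_3) is falsified — contradiction.
Case p_3 = False:
  (p_3 | p_5) forces p_5 = True.
  Clause (~p_5) is falsified — contradiction.
Both cases fail, so the formula is unsatisfiable.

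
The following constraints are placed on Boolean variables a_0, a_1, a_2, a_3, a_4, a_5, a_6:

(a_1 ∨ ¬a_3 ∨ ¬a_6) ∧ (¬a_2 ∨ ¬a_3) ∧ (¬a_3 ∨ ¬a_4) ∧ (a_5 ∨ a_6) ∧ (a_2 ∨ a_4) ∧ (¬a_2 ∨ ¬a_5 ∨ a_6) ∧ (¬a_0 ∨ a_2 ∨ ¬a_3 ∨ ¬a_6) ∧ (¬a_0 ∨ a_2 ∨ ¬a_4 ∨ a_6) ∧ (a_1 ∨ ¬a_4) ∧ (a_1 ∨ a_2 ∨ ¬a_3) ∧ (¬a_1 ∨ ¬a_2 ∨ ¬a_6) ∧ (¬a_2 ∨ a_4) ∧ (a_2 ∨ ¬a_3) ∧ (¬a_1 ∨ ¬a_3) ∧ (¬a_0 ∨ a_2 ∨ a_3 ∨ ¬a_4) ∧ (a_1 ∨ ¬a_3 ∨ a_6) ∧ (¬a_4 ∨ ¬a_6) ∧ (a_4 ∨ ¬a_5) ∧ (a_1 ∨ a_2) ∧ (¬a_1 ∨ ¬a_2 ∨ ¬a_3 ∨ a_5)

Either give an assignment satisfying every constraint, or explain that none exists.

Set a_0 = False.
Try a_1 = False:
  (a_1 ∨ ¬a_4) forces a_4 = False.
  (a_2 ∨ a_4) forces a_2 = True.
  clause (¬a_2 ∨ a_4) is falsified — backtrack.
So a_1 = True.
  then (¬a_1 ∨ ¬a_3) forces a_3 = False.
Set a_2 = False.
  then (a_2 ∨ a_4) forces a_4 = True.
  then (¬a_4 ∨ ¬a_6) forces a_6 = False.
  then (a_5 ∨ a_6) forces a_5 = True.
All clauses satisfied.

a_0 = False, a_1 = True, a_2 = False, a_3 = False, a_4 = True, a_5 = True, a_6 = False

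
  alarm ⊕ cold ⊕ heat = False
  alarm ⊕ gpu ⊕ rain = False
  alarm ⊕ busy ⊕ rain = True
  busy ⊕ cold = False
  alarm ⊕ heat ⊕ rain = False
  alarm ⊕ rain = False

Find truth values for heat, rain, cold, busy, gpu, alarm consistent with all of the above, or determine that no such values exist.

heat = False; rain = True; cold = True; busy = True; gpu = False; alarm = True

alarm ⊕ cold ⊕ heat = T ⊕ T ⊕ F = False ✓
alarm ⊕ gpu ⊕ rain = T ⊕ F ⊕ T = False ✓
alarm ⊕ busy ⊕ rain = T ⊕ T ⊕ T = True ✓
busy ⊕ cold = T ⊕ T = False ✓
alarm ⊕ heat ⊕ rain = T ⊕ F ⊕ T = False ✓
alarm ⊕ rain = T ⊕ T = False ✓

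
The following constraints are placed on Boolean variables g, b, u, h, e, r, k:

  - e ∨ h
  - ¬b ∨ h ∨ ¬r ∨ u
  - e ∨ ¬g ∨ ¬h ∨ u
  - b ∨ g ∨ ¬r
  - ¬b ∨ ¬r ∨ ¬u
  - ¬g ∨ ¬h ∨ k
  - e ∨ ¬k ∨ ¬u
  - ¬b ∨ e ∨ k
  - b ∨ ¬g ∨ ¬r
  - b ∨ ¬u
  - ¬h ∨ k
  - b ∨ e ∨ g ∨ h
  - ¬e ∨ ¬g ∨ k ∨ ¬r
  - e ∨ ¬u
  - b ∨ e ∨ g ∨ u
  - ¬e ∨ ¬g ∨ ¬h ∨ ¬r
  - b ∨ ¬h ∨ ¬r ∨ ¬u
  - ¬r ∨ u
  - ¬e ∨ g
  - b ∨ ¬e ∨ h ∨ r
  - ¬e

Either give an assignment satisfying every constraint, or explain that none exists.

g = False; b = True; u = False; h = True; e = False; r = False; k = True

Unit clause (¬e) forces e = False.
In (e ∨ h) only h is left, so h = True.
In (¬h ∨ k) only k is left, so k = True.
In (e ∨ ¬u) only ¬u is left, so u = False.
In (¬r ∨ u) only ¬r is left, so r = False.
In (e ∨ ¬g ∨ ¬h ∨ u) only ¬g is left, so g = False.
In (b ∨ e ∨ g ∨ u) only b is left, so b = True.
All clauses satisfied.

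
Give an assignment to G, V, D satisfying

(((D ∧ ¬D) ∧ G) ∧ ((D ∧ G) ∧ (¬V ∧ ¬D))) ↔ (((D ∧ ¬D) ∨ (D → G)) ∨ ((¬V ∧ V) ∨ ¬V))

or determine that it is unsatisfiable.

G: False, V: True, D: True

  (((D ∧ ¬D) ∧ G) ∧ ((D ∧ G) ∧ (¬V ∧ ¬D))) ↔ (((D ∧ ¬D) ∨ (D → G)) ∨ ((¬V ∧ V) ∨ ¬V)) = True
    ((D ∧ ¬D) ∧ G) ∧ ((D ∧ G) ∧ (¬V ∧ ¬D)) = False
      (D ∧ ¬D) ∧ G = False
        D ∧ ¬D = False
          ¬D = False
      (D ∧ G) ∧ (¬V ∧ ¬D) = False
        D ∧ G = False
        ¬V ∧ ¬D = False
          ¬V = False
          ¬D = False
    ((D ∧ ¬D) ∨ (D → G)) ∨ ((¬V ∧ V) ∨ ¬V) = False
      (D ∧ ¬D) ∨ (D → G) = False
        D ∧ ¬D = False
          ¬D = False
        D → G = False
      (¬V ∧ V) ∨ ¬V = False
        ¬V ∧ V = False
          ¬V = False
        ¬V = False
The formula evaluates to True.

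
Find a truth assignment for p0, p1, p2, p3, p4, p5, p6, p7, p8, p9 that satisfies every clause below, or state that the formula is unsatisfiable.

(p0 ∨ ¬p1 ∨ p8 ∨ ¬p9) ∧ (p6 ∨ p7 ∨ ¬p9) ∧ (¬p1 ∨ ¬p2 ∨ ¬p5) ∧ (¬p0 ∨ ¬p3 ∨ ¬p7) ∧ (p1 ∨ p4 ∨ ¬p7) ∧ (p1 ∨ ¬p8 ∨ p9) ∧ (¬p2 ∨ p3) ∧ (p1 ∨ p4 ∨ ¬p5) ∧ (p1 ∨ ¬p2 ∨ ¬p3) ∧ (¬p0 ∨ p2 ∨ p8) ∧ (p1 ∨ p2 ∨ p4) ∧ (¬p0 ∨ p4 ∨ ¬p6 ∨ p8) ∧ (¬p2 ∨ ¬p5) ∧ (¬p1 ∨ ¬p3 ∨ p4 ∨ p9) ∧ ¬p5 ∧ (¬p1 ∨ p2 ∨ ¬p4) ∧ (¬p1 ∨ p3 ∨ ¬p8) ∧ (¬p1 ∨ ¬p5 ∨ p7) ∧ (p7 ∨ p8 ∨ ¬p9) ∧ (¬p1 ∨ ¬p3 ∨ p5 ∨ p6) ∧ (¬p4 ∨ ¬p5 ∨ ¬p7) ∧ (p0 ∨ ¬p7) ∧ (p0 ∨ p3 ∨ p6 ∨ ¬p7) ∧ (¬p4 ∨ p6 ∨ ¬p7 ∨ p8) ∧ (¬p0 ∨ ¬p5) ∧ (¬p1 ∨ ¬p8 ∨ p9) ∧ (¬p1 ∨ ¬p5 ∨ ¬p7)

p0 = False, p1 = True, p2 = True, p3 = True, p4 = True, p5 = False, p6 = True, p7 = False, p8 = False, p9 = False

Unit clause (¬p5) forces p5 = False.
Set p0 = False.
  then (p0 ∨ ¬p7) forces p7 = False.
Set p1 = True.
Set p2 = True.
  then (¬p2 ∨ p3) forces p3 = True.
  then (¬p1 ∨ ¬p3 ∨ p5 ∨ p6) forces p6 = True.
Set p4 = True.
Set p8 = False.
  then (p0 ∨ ¬p1 ∨ p8 ∨ ¬p9) forces p9 = False.
All clauses satisfied.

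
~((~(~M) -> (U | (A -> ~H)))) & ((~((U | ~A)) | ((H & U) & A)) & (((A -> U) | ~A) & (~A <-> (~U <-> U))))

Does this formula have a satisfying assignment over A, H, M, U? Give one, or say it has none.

Case U = True: the conjunct ~((~(~M) -> (U | (A -> ~H)))) becomes ~((~(~M) -> True)) = False.
Case U = False: the formula simplifies to ~((~(~M) -> (A -> ~H))) & (~(~A) & ((~A | ~A) & A)).
  A = True: the conjunct ~A | ~A becomes ~True | ~True = False.
  A = False: the conjunct ~((~(~M) -> (A -> ~H))) becomes ~((~(~M) -> True)) = False.
Both cases fail — unsatisfiable.

Unsatisfiable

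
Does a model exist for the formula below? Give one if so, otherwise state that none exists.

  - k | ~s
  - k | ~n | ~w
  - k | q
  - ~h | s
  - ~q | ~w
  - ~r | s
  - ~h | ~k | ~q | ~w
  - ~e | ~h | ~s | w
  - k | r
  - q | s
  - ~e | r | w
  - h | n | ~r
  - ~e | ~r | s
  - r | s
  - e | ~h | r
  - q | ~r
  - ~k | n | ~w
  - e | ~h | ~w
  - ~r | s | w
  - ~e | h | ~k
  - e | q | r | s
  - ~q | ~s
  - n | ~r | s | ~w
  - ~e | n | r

q: False, n: True, h: False, e: False, k: True, w: False, s: True, r: False

Set q = False.
  then (k | q) forces k = True.
  then (q | s) forces s = True.
  then (q | ~r) forces r = False.
Set n = True.
Set h = False.
  then (~e | h | ~k) forces e = False.
Set w = False.
All clauses satisfied.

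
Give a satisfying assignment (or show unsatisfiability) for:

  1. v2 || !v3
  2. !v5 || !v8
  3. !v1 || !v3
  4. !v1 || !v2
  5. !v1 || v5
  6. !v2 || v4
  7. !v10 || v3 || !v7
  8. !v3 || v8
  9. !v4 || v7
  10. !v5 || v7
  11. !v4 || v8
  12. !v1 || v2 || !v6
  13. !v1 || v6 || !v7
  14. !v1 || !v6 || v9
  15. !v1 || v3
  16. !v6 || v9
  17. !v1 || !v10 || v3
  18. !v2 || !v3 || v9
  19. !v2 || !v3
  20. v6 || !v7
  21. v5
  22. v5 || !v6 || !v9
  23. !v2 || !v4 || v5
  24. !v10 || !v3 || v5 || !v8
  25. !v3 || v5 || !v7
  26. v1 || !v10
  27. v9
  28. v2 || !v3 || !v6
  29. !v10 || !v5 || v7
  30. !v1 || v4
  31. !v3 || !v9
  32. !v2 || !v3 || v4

Unit clause (v5) forces v5 = True.
Unit clause (v9) forces v9 = True.
In (!v3 || !v9) only !v3 is left, so v3 = False.
In (!v5 || !v8) only !v8 is left, so v8 = False.
In (!v5 || v7) only v7 is left, so v7 = True.
In (!v4 || v8) only !v4 is left, so v4 = False.
In (!v1 || v3) only !v1 is left, so v1 = False.
In (v6 || !v7) only v6 is left, so v6 = True.
In (v1 || !v10) only !v10 is left, so v10 = False.
In (!v2 || v4) only !v2 is left, so v2 = False.
All clauses satisfied.

v1: False, v2: False, v3: False, v4: False, v5: True, v6: True, v7: True, v8: False, v9: True, v10: False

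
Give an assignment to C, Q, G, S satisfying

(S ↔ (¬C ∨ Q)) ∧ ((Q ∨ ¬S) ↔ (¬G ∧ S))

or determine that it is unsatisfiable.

C: True; Q: True; G: False; S: True

  S ↔ (¬C ∨ Q) = True
    ¬C ∨ Q = True
      ¬C = False
  (Q ∨ ¬S) ↔ (¬G ∧ S) = True
    Q ∨ ¬S = True
      ¬S = False
    ¬G ∧ S = True
      ¬G = True
Both conjuncts True, so the formula holds.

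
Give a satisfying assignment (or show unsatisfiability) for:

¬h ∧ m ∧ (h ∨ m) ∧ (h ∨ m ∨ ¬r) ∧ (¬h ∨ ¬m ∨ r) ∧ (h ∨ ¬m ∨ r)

Unit clause (¬h) forces h = False.
Unit clause (m) forces m = True.
In (h ∨ ¬m ∨ r) only r is left, so r = True.
Check each clause:
  (¬h): ¬h holds.
  (m): m holds.
  (h ∨ m): m holds.
  (h ∨ m ∨ ¬r): m holds.
  (¬h ∨ ¬m ∨ r): ¬h holds.
  (h ∨ ¬m ∨ r): r holds.
All clauses satisfied.

m = True; h = False; r = True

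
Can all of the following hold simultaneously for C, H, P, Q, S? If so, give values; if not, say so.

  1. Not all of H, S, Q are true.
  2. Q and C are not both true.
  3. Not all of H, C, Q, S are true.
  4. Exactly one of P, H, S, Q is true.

C=F, H=F, P=F, Q=F, S=T

  (1) {H, S, Q}: 1/3 true — not all ✓
  (2) Q=F, C=F — not both ✓
  (3) {H, C, Q, S}: 1/4 true — not all ✓
  (4) {P, H, S, Q}: 1 true — exactly one ✓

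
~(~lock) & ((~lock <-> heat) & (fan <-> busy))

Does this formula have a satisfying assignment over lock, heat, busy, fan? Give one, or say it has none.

lock = True; heat = False; busy = True; fan = True

  ~(~lock) = True
    ~lock = False
  (~lock <-> heat) & (fan <-> busy) = True
    ~lock <-> heat = True
      ~lock = False
    fan <-> busy = True
Both conjuncts True, so the formula holds.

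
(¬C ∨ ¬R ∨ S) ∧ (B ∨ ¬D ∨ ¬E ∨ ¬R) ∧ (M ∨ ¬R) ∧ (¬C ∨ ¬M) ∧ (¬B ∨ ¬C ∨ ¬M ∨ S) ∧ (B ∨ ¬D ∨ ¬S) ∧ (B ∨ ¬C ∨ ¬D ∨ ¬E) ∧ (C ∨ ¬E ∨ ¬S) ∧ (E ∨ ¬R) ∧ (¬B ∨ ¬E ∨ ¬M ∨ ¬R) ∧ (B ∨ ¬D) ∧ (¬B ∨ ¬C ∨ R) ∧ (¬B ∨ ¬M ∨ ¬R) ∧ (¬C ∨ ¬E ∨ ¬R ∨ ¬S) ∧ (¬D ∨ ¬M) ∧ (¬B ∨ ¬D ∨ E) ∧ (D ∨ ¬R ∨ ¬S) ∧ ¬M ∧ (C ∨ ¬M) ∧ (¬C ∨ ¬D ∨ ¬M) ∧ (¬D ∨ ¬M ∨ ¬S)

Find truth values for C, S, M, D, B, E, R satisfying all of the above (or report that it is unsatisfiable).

Unit clause (¬M) forces M = False.
In (M ∨ ¬R) only ¬R is left, so R = False.
Set C = True.
  then (¬B ∨ ¬C ∨ R) forces B = False.
  then (B ∨ ¬D) forces D = False.
Set S = False.
Set E = True.
All clauses satisfied.

C = True, S = False, M = False, D = False, B = False, E = True, R = False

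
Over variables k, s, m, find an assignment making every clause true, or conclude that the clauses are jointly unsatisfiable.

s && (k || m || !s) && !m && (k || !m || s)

k=T; s=T; m=F

Unit clause (s) forces s = True.
Unit clause (!m) forces m = False.
In (k || m || !s) only k is left, so k = True.
All clauses satisfied.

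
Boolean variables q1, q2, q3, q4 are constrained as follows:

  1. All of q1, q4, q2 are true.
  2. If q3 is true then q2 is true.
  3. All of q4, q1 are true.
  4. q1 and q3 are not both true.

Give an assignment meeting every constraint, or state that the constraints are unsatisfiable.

q1 = True, q2 = True, q3 = False, q4 = True

  (1) {q1, q4, q2}: all 3 true ✓
  (2) q3=F ⇒ q2: vacuous ✓
  (3) {q4, q1}: all 2 true ✓
  (4) q1=T, q3=F — not both ✓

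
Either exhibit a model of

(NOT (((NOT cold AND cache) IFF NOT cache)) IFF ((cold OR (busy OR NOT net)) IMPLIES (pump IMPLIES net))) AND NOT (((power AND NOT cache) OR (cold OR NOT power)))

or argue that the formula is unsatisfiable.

busy = True; cold = False; net = True; cache = True; pump = False; power = True

  NOT (((NOT cold AND cache) IFF NOT cache)) IFF ((cold OR (busy OR NOT net)) IMPLIES (pump IMPLIES net)) = True
    NOT (((NOT cold AND cache) IFF NOT cache)) = True
      (NOT cold AND cache) IFF NOT cache = False
        NOT cold AND cache = True
          NOT cold = True
        NOT cache = False
    (cold OR (busy OR NOT net)) IMPLIES (pump IMPLIES net) = True
      cold OR (busy OR NOT net) = True
        busy OR NOT net = True
          NOT net = False
      pump IMPLIES net = True
  NOT (((power AND NOT cache) OR (cold OR NOT power))) = True
    (power AND NOT cache) OR (cold OR NOT power) = False
      power AND NOT cache = False
        NOT cache = False
      cold OR NOT power = False
        NOT power = False
Both conjuncts True, so the formula holds.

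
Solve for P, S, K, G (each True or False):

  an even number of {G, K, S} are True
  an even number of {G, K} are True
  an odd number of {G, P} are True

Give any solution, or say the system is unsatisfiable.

P = True, S = False, K = False, G = False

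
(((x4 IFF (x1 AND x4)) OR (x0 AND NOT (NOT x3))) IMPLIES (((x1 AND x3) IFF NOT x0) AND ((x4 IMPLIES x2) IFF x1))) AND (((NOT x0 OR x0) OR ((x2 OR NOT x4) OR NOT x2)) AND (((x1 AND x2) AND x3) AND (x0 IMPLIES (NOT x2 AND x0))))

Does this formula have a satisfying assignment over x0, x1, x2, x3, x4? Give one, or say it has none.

x0: False, x1: True, x2: True, x3: True, x4: True

  ((x4 IFF (x1 AND x4)) OR (x0 AND NOT (NOT x3))) IMPLIES (((x1 AND x3) IFF NOT x0) AND ((x4 IMPLIES x2) IFF x1)) = True
    (x4 IFF (x1 AND x4)) OR (x0 AND NOT (NOT x3)) = True
      x4 IFF (x1 AND x4) = True
        x1 AND x4 = True
      x0 AND NOT (NOT x3) = False
        NOT (NOT x3) = True
          NOT x3 = False
    ((x1 AND x3) IFF NOT x0) AND ((x4 IMPLIES x2) IFF x1) = True
      (x1 AND x3) IFF NOT x0 = True
        x1 AND x3 = True
        NOT x0 = True
      (x4 IMPLIES x2) IFF x1 = True
        x4 IMPLIES x2 = True
  ((NOT x0 OR x0) OR ((x2 OR NOT x4) OR NOT x2)) AND (((x1 AND x2) AND x3) AND (x0 IMPLIES (NOT x2 AND x0))) = True
    (NOT x0 OR x0) OR ((x2 OR NOT x4) OR NOT x2) = True
      NOT x0 OR x0 = True
        NOT x0 = True
      (x2 OR NOT x4) OR NOT x2 = True
        x2 OR NOT x4 = True
          NOT x4 = False
        NOT x2 = False
    ((x1 AND x2) AND x3) AND (x0 IMPLIES (NOT x2 AND x0)) = True
      (x1 AND x2) AND x3 = True
        x1 AND x2 = True
      x0 IMPLIES (NOT x2 AND x0) = True
        NOT x2 AND x0 = False
          NOT x2 = False
Both conjuncts True, so the formula holds.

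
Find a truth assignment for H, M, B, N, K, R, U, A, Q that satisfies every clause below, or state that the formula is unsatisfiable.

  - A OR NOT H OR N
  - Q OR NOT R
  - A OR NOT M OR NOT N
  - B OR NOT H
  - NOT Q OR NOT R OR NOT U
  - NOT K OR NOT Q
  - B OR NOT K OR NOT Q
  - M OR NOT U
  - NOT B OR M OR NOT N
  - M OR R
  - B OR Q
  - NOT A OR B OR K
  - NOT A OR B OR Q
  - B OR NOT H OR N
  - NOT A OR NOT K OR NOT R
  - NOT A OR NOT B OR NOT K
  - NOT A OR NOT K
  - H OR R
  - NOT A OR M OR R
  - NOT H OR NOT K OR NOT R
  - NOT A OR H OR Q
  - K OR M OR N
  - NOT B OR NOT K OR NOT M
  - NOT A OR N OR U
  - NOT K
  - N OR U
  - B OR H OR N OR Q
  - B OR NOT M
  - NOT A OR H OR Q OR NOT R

Unit clause (NOT K) forces K = False.
Set H = True.
  then (B OR NOT H) forces B = True.
Try M = False:
  (M OR NOT U) forces U = False.
  (NOT B OR M OR NOT N) forces N = False.
  clause (K OR M OR N) is falsified — backtrack.
So M = True.
Set N = True.
  then (A OR NOT M OR NOT N) forces A = True.
Set R = False.
Set U = False.
Set Q = True.
All clauses satisfied.

H: True, M: True, B: True, N: True, K: False, R: False, U: False, A: True, Q: True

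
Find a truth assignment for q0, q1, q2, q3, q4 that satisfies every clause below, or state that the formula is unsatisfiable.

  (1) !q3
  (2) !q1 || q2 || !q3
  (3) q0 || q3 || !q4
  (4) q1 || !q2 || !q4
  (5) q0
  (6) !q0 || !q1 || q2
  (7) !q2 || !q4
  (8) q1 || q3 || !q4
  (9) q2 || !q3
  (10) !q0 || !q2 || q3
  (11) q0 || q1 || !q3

Unit clause (!q3) forces q3 = False.
Unit clause (q0) forces q0 = True.
In (!q0 || !q2 || q3) only !q2 is left, so q2 = False.
In (!q0 || !q1 || q2) only !q1 is left, so q1 = False.
In (q1 || q3 || !q4) only !q4 is left, so q4 = False.
All clauses satisfied.

q0 = True, q1 = False, q2 = False, q3 = False, q4 = False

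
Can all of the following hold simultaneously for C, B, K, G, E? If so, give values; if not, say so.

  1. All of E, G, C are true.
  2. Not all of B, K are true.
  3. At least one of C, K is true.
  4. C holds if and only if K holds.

C: True, B: False, K: True, G: True, E: True

  (1) {E, G, C}: all 3 true ✓
  (2) {B, K}: 1/2 true — not all ✓
  (3) {C, K}: 2 true — at least one ✓
  (4) C=T, K=T — same ✓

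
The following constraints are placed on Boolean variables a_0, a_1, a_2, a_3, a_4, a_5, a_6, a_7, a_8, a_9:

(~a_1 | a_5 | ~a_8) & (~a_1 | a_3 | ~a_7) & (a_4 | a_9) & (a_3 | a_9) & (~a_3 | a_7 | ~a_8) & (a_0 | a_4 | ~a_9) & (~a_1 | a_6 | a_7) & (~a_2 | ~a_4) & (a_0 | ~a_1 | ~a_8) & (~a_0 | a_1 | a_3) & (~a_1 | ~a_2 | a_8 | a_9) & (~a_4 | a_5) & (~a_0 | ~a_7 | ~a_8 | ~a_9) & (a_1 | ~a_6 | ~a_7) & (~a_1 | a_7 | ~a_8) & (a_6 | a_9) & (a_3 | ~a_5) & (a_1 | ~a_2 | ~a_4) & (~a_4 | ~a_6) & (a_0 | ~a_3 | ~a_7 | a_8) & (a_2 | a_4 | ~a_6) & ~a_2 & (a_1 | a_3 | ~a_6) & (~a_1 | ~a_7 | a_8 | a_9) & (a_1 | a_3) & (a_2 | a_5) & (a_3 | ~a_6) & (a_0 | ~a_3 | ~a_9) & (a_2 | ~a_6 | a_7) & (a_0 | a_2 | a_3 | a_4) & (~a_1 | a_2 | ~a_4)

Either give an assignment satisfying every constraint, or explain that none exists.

a_0 = True; a_1 = False; a_2 = False; a_3 = True; a_4 = True; a_5 = True; a_6 = False; a_7 = True; a_8 = False; a_9 = True

Unit clause (~a_2) forces a_2 = False.
In (a_2 | a_5) only a_5 is left, so a_5 = True.
In (a_3 | ~a_5) only a_3 is left, so a_3 = True.
Set a_0 = True.
Set a_1 = False.
Set a_4 = True.
  then (~a_4 | ~a_6) forces a_6 = False.
  then (a_6 | a_9) forces a_9 = True.
Set a_7 = True.
  then (~a_0 | ~a_7 | ~a_8 | ~a_9) forces a_8 = False.
All clauses satisfied.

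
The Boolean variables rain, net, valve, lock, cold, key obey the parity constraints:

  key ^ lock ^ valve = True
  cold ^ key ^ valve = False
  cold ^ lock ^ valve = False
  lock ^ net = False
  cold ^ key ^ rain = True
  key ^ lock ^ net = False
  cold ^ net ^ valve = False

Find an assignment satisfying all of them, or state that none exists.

rain=F, net=F, valve=T, lock=F, cold=T, key=F

key ^ lock ^ valve = F ^ F ^ T = True ✓
cold ^ key ^ valve = T ^ F ^ T = False ✓
cold ^ lock ^ valve = T ^ F ^ T = False ✓
lock ^ net = F ^ F = False ✓
cold ^ key ^ rain = T ^ F ^ F = True ✓
key ^ lock ^ net = F ^ F ^ F = False ✓
cold ^ net ^ valve = T ^ F ^ T = False ✓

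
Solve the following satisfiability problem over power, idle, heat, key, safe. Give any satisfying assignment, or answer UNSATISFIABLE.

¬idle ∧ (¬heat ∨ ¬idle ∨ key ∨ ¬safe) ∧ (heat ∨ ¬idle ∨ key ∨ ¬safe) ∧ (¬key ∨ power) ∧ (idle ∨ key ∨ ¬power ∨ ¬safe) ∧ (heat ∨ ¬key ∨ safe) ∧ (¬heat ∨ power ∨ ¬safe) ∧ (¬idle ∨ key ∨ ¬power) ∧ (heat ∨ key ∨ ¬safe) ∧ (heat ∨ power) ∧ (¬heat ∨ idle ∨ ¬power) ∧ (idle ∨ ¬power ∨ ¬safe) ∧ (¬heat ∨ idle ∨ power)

power: True, idle: False, heat: False, key: False, safe: False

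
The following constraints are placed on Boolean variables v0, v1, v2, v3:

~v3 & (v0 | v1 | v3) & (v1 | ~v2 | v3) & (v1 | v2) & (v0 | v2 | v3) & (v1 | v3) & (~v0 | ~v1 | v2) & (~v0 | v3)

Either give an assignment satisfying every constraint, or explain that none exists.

v0 = False, v1 = True, v2 = True, v3 = False

Unit clause (~v3) forces v3 = False.
In (v1 | v3) only v1 is left, so v1 = True.
In (~v0 | v3) only ~v0 is left, so v0 = False.
In (v0 | v2 | v3) only v2 is left, so v2 = True.
Check each clause:
  (~v3): ~v3 holds.
  (v0 | v1 | v3): v1 holds.
  (v1 | ~v2 | v3): v1 holds.
  (v1 | v2): v1 holds.
  (v0 | v2 | v3): v2 holds.
  (v1 | v3): v1 holds.
  (~v0 | ~v1 | v2): ~v0 holds.
  (~v0 | v3): ~v0 holds.
All clauses satisfied.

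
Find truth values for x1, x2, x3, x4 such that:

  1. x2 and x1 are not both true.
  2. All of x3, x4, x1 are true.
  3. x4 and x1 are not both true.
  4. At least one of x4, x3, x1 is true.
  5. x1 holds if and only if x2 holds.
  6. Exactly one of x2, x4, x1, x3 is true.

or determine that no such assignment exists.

No satisfying assignment exists.

Case x3 = True:
  (2) forces x4 = True.
  Constraint (6) is violated (x4=T, x3=T) — contradiction.
Case x3 = False:
  Constraint (2) is violated (x3=F) — contradiction.
Both cases fail — unsatisfiable.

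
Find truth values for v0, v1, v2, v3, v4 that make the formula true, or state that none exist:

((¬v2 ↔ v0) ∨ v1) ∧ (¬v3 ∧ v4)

v0: True; v1: False; v2: False; v3: False; v4: True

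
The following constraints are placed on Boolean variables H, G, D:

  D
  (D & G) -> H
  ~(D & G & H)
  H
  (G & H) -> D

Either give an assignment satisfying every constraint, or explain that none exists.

Unit clause (H) forces H = True.
Unit clause (D) forces D = True.
In (~D | ~G | ~H) only ~G is left, so G = False.
Check each clause:
  (H): H holds.
  (D): D holds.
  (~D | ~G | H): ~G holds.
  (D | ~G | ~H): D holds.
  (~D | ~G | ~H): ~G holds.
All clauses satisfied.

H=T, G=F, D=T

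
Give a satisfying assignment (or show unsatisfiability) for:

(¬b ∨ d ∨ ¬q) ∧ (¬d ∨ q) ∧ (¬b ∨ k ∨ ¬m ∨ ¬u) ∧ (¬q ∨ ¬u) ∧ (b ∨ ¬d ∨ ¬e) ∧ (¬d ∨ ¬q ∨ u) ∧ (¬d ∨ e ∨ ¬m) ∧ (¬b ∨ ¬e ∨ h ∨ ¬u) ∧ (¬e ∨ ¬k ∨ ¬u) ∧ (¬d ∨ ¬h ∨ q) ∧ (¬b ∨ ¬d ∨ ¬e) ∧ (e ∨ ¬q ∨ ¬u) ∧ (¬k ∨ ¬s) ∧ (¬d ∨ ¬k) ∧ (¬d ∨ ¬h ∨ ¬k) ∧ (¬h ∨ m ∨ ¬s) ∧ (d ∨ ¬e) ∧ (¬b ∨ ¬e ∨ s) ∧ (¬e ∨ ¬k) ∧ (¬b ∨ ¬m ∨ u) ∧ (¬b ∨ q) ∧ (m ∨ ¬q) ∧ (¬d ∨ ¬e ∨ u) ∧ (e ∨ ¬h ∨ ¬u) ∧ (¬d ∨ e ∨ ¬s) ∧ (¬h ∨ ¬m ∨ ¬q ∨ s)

e = False; d = False; s = True; q = False; m = True; b = False; u = False; h = True; k = False

Set e = False.
Try d = True:
  (¬d ∨ q) forces q = True.
  (¬q ∨ ¬u) forces u = False.
  clause (¬d ∨ ¬q ∨ u) is falsified — backtrack.
So d = False.
Set s = True.
  then (¬k ∨ ¬s) forces k = False.
Set q = False.
  then (¬b ∨ q) forces b = False.
Set m = True.
Set u = False.
Set h = True.
All clauses satisfied.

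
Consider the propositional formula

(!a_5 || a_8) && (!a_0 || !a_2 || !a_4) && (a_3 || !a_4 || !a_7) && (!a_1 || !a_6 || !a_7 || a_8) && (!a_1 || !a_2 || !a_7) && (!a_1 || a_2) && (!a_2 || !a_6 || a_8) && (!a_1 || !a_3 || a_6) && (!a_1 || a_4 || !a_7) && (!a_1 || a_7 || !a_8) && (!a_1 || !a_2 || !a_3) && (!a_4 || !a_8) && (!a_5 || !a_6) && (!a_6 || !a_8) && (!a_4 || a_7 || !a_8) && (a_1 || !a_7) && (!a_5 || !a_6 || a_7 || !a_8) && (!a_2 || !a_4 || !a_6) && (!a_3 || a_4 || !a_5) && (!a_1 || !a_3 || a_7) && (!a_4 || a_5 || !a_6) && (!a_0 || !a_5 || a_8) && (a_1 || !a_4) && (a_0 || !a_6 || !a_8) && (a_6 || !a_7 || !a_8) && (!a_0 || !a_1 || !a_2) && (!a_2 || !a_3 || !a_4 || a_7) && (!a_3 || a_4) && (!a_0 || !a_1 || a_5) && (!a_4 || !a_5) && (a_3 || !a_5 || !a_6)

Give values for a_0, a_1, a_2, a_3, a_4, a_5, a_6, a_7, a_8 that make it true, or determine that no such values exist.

a_0: False, a_1: False, a_2: True, a_3: False, a_4: False, a_5: False, a_6: False, a_7: False, a_8: True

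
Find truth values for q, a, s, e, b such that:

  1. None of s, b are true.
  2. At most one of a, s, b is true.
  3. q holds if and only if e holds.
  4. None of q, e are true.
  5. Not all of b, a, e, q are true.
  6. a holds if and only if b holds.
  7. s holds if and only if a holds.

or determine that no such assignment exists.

q=F; a=F; s=F; e=F; b=F

  (1) {s, b}: 0 true — none ✓
  (2) {a, s, b}: 0 true — at most one ✓
  (3) q=F, e=F — same ✓
  (4) {q, e}: 0 true — none ✓
  (5) {b, a, e, q}: 0/4 true — not all ✓
  (6) a=F, b=F — same ✓
  (7) s=F, a=F — same ✓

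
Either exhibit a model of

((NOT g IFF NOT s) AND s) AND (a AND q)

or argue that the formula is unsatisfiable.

g=T; s=T; q=T; a=T

  (NOT g IFF NOT s) AND s = True
    NOT g IFF NOT s = True
      NOT g = False
      NOT s = False
  a AND q = True
Both conjuncts True, so the formula holds.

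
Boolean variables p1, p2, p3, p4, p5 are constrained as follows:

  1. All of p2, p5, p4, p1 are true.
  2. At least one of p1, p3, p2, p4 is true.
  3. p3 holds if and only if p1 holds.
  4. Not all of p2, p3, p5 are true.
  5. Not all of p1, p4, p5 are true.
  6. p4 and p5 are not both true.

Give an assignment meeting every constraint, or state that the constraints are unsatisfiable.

Case p2 = True:
  (1) forces p5 = True.
  (1) forces p4 = True.
  Constraint (6) is violated (p4=T, p5=T) — contradiction.
Case p2 = False:
  Constraint (1) is violated (p2=F) — contradiction.
Both cases fail — unsatisfiable.

The formula is unsatisfiable.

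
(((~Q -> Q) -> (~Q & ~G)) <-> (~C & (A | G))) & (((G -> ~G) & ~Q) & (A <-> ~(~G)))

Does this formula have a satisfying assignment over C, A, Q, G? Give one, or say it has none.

Case Q = True: the conjunct ~Q is False.
Case Q = False: the formula simplifies to (~C & (A | G)) & ((G -> ~G) & (A <-> ~(~G))).
  G = True: the conjunct G -> ~G becomes True -> ~True = False.
  G = False: simplifies to (~C & A) & ~A.
    A = True: the conjunct ~A is False.
    A = False: the conjunct A is False.
Both cases fail — unsatisfiable.

UNSATISFIABLE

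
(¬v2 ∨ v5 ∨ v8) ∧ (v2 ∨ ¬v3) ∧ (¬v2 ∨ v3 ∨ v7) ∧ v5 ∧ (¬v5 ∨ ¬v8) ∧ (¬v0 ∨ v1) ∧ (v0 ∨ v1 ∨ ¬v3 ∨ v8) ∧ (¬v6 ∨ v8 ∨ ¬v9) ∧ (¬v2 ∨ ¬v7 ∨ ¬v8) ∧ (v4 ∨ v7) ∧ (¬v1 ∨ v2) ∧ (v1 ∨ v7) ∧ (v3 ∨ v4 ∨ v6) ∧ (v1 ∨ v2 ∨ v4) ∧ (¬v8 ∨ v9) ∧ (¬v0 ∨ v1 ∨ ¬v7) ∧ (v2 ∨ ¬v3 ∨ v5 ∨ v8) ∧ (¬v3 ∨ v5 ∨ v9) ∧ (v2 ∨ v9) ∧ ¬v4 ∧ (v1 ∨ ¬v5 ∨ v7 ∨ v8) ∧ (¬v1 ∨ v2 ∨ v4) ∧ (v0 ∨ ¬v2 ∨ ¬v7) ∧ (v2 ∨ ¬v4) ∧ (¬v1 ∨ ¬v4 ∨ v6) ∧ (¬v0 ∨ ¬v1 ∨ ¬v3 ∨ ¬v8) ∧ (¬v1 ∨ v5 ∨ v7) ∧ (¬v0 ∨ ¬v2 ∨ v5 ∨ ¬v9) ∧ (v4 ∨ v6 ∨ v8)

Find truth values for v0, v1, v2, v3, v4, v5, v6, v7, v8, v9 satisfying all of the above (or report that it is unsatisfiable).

v0: True, v1: True, v2: True, v3: False, v4: False, v5: True, v6: True, v7: True, v8: False, v9: False

Unit clause (v5) forces v5 = True.
In (¬v5 ∨ ¬v8) only ¬v8 is left, so v8 = False.
Unit clause (¬v4) forces v4 = False.
In (v4 ∨ v6 ∨ v8) only v6 is left, so v6 = True.
In (¬v6 ∨ v8 ∨ ¬v9) only ¬v9 is left, so v9 = False.
In (v4 ∨ v7) only v7 is left, so v7 = True.
In (v2 ∨ v9) only v2 is left, so v2 = True.
In (v0 ∨ ¬v2 ∨ ¬v7) only v0 is left, so v0 = True.
In (¬v0 ∨ v1) only v1 is left, so v1 = True.
Set v3 = False.
All clauses satisfied.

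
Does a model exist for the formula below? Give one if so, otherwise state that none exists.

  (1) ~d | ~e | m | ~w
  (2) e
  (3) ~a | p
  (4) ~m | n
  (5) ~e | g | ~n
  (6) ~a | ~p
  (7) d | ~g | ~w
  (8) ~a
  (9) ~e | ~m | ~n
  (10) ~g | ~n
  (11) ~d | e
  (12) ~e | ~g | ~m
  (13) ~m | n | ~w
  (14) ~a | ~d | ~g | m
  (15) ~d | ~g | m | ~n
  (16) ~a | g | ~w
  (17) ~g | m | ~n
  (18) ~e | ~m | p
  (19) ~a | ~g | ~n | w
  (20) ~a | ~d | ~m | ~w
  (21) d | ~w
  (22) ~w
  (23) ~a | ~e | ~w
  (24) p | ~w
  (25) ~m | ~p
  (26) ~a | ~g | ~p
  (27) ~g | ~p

d = True, n = False, e = True, a = False, g = True, p = False, m = False, w = False

Unit clause (e) forces e = True.
Unit clause (~a) forces a = False.
Unit clause (~w) forces w = False.
Set d = True.
Set n = False.
  then (~m | n) forces m = False.
Set g = True.
  then (~g | ~p) forces p = False.
All clauses satisfied.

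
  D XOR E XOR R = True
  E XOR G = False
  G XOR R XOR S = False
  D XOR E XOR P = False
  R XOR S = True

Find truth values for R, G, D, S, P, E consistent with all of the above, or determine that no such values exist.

R = True; G = True; D = True; S = False; P = False; E = True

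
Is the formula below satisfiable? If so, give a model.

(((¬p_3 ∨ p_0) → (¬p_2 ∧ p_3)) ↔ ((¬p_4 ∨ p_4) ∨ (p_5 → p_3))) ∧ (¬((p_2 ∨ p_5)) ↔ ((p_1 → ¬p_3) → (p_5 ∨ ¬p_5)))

p_0 = False, p_1 = False, p_2 = False, p_3 = True, p_4 = True, p_5 = False

  ((¬p_3 ∨ p_0) → (¬p_2 ∧ p_3)) ↔ ((¬p_4 ∨ p_4) ∨ (p_5 → p_3)) = True
    (¬p_3 ∨ p_0) → (¬p_2 ∧ p_3) = True
      ¬p_3 ∨ p_0 = False
        ¬p_3 = False
      ¬p_2 ∧ p_3 = True
        ¬p_2 = True
    (¬p_4 ∨ p_4) ∨ (p_5 → p_3) = True
      ¬p_4 ∨ p_4 = True
        ¬p_4 = False
      p_5 → p_3 = True
  ¬((p_2 ∨ p_5)) ↔ ((p_1 → ¬p_3) → (p_5 ∨ ¬p_5)) = True
    ¬((p_2 ∨ p_5)) = True
      p_2 ∨ p_5 = False
    (p_1 → ¬p_3) → (p_5 ∨ ¬p_5) = True
      p_1 → ¬p_3 = True
        ¬p_3 = False
      p_5 ∨ ¬p_5 = True
        ¬p_5 = True
Both conjuncts True, so the formula holds.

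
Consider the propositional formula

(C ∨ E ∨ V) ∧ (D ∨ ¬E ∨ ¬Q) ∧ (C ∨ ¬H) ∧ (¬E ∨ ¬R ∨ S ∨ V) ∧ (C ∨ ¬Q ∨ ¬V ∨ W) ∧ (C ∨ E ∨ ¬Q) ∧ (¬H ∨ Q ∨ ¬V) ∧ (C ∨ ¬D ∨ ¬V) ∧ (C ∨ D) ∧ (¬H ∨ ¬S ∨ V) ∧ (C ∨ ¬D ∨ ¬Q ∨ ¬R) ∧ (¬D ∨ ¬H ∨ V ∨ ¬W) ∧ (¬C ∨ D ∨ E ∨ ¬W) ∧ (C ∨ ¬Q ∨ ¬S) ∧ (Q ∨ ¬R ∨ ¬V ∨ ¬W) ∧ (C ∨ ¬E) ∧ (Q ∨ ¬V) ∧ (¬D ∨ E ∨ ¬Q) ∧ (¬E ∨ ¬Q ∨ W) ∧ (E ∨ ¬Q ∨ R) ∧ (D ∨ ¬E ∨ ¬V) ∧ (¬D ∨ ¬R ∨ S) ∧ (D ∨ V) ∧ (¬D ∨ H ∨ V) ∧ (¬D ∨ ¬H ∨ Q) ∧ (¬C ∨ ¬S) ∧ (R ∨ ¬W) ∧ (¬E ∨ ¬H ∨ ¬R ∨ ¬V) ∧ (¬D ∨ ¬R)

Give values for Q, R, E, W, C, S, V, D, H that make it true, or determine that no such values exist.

Try Q = False:
  (Q ∨ ¬V) forces V = False.
  (D ∨ V) forces D = True.
  (¬D ∨ H ∨ V) forces H = True.
  clause (¬D ∨ ¬H ∨ Q) is falsified — backtrack.
So Q = True.
Set R = True.
  then (¬D ∨ ¬R) forces D = False.
  then (D ∨ ¬E ∨ ¬Q) forces E = False.
  then (C ∨ E ∨ ¬Q) forces C = True.
  then (¬C ∨ D ∨ E ∨ ¬W) forces W = False.
  then (D ∨ V) forces V = True.
  then (¬C ∨ ¬S) forces S = False.
Set H = False.
All clauses satisfied.

Q: True, R: True, E: False, W: False, C: True, S: False, V: True, D: False, H: False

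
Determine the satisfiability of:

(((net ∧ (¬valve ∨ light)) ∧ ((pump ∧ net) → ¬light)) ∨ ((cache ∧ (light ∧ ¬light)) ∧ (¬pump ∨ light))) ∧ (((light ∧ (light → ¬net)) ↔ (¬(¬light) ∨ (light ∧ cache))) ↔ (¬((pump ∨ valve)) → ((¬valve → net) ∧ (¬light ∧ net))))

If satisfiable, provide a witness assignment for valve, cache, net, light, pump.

valve = False, cache = False, net = True, light = False, pump = False

  ((net ∧ (¬valve ∨ light)) ∧ ((pump ∧ net) → ¬light)) ∨ ((cache ∧ (light ∧ ¬light)) ∧ (¬pump ∨ light)) = True
    (net ∧ (¬valve ∨ light)) ∧ ((pump ∧ net) → ¬light) = True
      net ∧ (¬valve ∨ light) = True
        ¬valve ∨ light = True
          ¬valve = True
      (pump ∧ net) → ¬light = True
        pump ∧ net = False
        ¬light = True
    (cache ∧ (light ∧ ¬light)) ∧ (¬pump ∨ light) = False
      cache ∧ (light ∧ ¬light) = False
        light ∧ ¬light = False
          ¬light = True
      ¬pump ∨ light = True
        ¬pump = True
  ((light ∧ (light → ¬net)) ↔ (¬(¬light) ∨ (light ∧ cache))) ↔ (¬((pump ∨ valve)) → ((¬valve → net) ∧ (¬light ∧ net))) = True
    (light ∧ (light → ¬net)) ↔ (¬(¬light) ∨ (light ∧ cache)) = True
      light ∧ (light → ¬net) = False
        light → ¬net = True
          ¬net = False
      ¬(¬light) ∨ (light ∧ cache) = False
        ¬(¬light) = False
          ¬light = True
        light ∧ cache = False
    ¬((pump ∨ valve)) → ((¬valve → net) ∧ (¬light ∧ net)) = True
      ¬((pump ∨ valve)) = True
        pump ∨ valve = False
      (¬valve → net) ∧ (¬light ∧ net) = True
        ¬valve → net = True
          ¬valve = True
        ¬light ∧ net = True
          ¬light = True
Both conjuncts True, so the formula holds.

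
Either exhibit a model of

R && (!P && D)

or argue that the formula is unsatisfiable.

D = True; R = True; P = False

  !P && D = True
    !P = True
Both conjuncts True, so the formula holds.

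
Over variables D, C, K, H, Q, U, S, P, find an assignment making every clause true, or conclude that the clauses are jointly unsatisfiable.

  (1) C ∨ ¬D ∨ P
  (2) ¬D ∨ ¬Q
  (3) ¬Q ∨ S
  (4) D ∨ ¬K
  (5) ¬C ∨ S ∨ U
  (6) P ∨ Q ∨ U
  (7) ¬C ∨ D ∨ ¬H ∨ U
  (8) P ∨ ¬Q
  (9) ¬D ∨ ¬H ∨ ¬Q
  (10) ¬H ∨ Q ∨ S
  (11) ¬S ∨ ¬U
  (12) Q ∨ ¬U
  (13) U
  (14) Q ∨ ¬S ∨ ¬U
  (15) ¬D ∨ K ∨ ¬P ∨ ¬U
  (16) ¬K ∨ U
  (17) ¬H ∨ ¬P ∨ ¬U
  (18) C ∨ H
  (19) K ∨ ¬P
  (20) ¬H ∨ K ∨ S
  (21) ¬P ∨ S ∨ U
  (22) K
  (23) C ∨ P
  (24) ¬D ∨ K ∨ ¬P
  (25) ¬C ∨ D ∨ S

No satisfying assignment exists.

Case U = True:
  (¬S ∨ ¬U) forces S = False.
  (¬Q ∨ S) forces Q = False.
  Clause (Q ∨ ¬U) is falsified — contradiction.
Case U = False:
  Clause (U) is falsified — contradiction.
Both cases fail, so the formula is unsatisfiable.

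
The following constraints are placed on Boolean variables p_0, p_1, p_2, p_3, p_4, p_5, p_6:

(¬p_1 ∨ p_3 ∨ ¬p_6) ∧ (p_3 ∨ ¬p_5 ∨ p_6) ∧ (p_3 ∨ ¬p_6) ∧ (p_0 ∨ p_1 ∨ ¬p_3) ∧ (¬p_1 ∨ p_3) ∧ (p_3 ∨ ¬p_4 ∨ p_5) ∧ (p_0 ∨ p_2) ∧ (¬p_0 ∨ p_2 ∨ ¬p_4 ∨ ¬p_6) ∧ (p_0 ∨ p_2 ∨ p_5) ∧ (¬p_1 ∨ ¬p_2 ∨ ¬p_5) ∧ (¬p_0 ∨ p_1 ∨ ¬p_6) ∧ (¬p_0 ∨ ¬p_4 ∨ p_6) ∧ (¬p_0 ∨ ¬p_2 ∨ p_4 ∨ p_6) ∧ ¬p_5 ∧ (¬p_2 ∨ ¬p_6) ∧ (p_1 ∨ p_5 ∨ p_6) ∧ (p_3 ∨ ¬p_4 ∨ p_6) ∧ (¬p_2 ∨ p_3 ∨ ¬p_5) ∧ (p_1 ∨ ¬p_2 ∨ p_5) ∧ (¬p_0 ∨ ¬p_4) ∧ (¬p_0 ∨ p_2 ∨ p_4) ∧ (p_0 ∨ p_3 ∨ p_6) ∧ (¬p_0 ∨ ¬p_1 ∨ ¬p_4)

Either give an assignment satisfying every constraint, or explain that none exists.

p_0 = False; p_1 = True; p_2 = True; p_3 = True; p_4 = True; p_5 = False; p_6 = False

Unit clause (¬p_5) forces p_5 = False.
Try p_0 = True:
  (¬p_0 ∨ ¬p_4) forces p_4 = False.
  (¬p_0 ∨ p_2 ∨ p_4) forces p_2 = True.
  (¬p_0 ∨ ¬p_2 ∨ p_4 ∨ p_6) forces p_6 = True.
  clause (¬p_2 ∨ ¬p_6) is falsified — backtrack.
So p_0 = False.
  then (p_0 ∨ p_2) forces p_2 = True.
  then (¬p_2 ∨ ¬p_6) forces p_6 = False.
  then (p_1 ∨ p_5 ∨ p_6) forces p_1 = True.
  then (p_0 ∨ p_3 ∨ p_6) forces p_3 = True.
Set p_4 = True.
All clauses satisfied.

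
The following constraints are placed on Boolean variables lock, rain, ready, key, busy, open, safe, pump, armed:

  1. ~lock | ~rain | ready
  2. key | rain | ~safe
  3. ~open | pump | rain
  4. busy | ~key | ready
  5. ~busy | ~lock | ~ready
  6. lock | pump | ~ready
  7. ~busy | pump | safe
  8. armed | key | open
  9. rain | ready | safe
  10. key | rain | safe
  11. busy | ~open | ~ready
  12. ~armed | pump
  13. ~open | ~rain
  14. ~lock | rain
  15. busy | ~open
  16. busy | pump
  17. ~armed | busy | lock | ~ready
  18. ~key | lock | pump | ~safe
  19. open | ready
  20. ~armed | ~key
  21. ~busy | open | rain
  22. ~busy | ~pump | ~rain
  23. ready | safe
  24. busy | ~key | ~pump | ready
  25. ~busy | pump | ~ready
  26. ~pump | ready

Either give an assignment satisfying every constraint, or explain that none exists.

lock=F; rain=F; ready=T; key=T; busy=T; open=T; safe=F; pump=T; armed=F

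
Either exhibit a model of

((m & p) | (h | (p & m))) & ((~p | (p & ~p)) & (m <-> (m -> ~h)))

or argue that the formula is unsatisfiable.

Case p = True: the conjunct ~p | (p & ~p) becomes ~True | (True & False) = False.
Case p = False: the formula simplifies to h & (m <-> (m -> ~h)).
  h = True: simplifies to m <-> ~m.
    m = True: this becomes True <-> ~True = False.
    m = False: this becomes False <-> ~False = False.
  h = False: the conjunct h is False.
Both cases fail — unsatisfiable.

No satisfying assignment exists.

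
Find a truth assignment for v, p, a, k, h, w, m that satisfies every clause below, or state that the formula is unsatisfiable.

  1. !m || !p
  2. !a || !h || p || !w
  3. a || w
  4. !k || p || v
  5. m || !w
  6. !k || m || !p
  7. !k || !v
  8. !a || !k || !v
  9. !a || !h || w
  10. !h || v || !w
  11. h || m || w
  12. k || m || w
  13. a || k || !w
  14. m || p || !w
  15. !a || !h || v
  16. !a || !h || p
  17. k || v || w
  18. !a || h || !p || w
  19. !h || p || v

v = False, p = False, a = True, k = False, h = False, w = True, m = True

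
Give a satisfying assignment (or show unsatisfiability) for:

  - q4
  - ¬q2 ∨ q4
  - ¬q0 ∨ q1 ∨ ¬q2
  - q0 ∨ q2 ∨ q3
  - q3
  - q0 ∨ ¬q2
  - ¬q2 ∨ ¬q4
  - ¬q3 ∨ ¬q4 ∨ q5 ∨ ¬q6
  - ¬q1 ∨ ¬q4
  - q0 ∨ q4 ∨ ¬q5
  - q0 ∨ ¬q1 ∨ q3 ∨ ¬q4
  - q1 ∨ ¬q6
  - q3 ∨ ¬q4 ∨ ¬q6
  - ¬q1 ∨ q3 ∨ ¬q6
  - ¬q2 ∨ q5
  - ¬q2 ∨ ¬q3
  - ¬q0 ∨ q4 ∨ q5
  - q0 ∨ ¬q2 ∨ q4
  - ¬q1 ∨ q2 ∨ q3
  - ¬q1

Unit clause (q4) forces q4 = True.
Unit clause (q3) forces q3 = True.
In (¬q2 ∨ ¬q4) only ¬q2 is left, so q2 = False.
In (¬q1 ∨ ¬q4) only ¬q1 is left, so q1 = False.
In (q1 ∨ ¬q6) only ¬q6 is left, so q6 = False.
Set q0 = True.
Set q5 = True.
All clauses satisfied.

q0 = True; q1 = False; q2 = False; q3 = True; q4 = True; q5 = True; q6 = False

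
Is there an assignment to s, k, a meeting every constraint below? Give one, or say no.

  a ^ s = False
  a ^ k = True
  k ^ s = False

Adding constraints 1, 2, 3 mod 2: every variable appears an even number of times on the left, so the left side is 0.
But the right sides sum to 1 (mod 2). 0 ≠ 1 — the system is inconsistent.

Unsatisfiable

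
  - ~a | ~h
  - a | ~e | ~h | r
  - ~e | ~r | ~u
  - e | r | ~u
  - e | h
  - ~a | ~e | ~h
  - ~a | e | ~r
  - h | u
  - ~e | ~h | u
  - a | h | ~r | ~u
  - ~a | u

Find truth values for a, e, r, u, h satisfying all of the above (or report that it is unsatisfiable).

Set a = False.
Set e = False.
  then (e | h) forces h = True.
Set r = True.
Set u = True.
All clauses satisfied.

a = False; e = False; r = True; u = True; h = True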